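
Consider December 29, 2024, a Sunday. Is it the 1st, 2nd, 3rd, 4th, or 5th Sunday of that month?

Day 29 falls in week ⌈29/7⌉ of the month.
Days 1–7 hold the 1st Sunday, 8–14 the 2nd, 15–21 the 3rd, 22–28 the 4th, 29–31 the 5th.
29 is in the range for the 5th.

5th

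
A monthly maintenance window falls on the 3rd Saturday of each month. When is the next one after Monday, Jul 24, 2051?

Jul 2051 starts on a Saturday; its first Saturday is the 1st, so the 3rd Saturday is the 15th — Jul 15, 2051.
That is not after Jul 24, 2051, so look at Aug 2051.
Aug 2051 starts on a Tuesday; its first Saturday is the 5th, so the 3rd Saturday is the 19th — Aug 19, 2051.

Aug 19, 2051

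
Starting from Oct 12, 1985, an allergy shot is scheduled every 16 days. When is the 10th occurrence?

Mar 5, 1986

The 10th occurrence is 9 intervals after the first: 9 × 16 = 144 days after Oct 12, 1985.
Oct has 31 days — 19 days to the end of Oct leaves 125.
Nov has 30 days (95 left).
Dec has 31 days (64 left).
Jan has 31 days (33 left).
Feb has 28 days (5 left).
5 days into Mar → Mar 5, 1986.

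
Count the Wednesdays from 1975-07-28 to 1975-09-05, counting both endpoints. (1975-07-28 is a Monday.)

1975-07-28 is a Monday; the first Wednesday on or after it is 1975-07-30 (2 days later).
From 1975-07-30 to 1975-09-05: 1 + 31 + 5 = 37 days (rest of July, August, September).
37 ÷ 7 = 5 full weeks with remainder 2, so 5 more Wednesdays after the first → 6.

6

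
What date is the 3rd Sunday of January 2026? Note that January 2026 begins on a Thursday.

January 2026 begins on a Thursday, so the first Sunday is January 4 (3 days later).
The 3rd Sunday is 2 weeks later: 4 + 14 = 18.

18 January 2026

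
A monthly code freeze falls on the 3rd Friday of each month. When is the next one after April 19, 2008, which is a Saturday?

April 2008 starts on a Tuesday; its first Friday is the 4th, so the 3rd Friday is the 18th — April 18, 2008.
That is not after April 19, 2008, so look at May 2008.
May 2008 starts on a Thursday; its first Friday is the 2nd, so the 3rd Friday is the 16th — May 16, 2008.

May 16, 2008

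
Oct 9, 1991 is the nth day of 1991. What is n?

282

Days in months before Oct: 31 + 28 + 31 + 30 + 31 + 30 + 31 + 31 + 30 = 273.
Plus 9 days into Oct → day 282.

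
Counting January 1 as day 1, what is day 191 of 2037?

July 10, 2037

January has 31 days (191 − 31 = 160 remain).
February has 28 days (160 − 28 = 132 remain).
March has 31 days (132 − 31 = 101 remain).
April has 30 days (101 − 30 = 71 remain).
May has 31 days (71 − 31 = 40 remain).
June has 30 days (40 − 30 = 10 remain).
10 into July → July 10.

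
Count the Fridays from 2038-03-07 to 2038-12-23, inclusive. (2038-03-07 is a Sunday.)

2038-03-07 is a Sunday; the first Friday on or after it is 2038-03-12 (5 days later).
From 2038-03-12 to 2038-12-23: 19 + 30 + 31 + 30 + 31 + 31 + 30 + 31 + 30 + 23 = 286 days (rest of March, April, May, June, July, August, September, October, November, December).
286 ÷ 7 = 40 full weeks with remainder 6, so 40 more Fridays after the first → 41.

41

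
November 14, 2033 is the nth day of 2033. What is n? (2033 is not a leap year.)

Days in months before November: 31 + 28 + 31 + 30 + 31 + 30 + 31 + 31 + 30 + 31 = 304.
Plus 14 days into November → day 318.

318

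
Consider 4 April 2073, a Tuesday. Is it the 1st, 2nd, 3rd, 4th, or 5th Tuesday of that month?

Day 4 falls in week ⌈4/7⌉ of the month.
Days 1–7 hold the 1st Tuesday, 8–14 the 2nd, 15–21 the 3rd, 22–28 the 4th, 29–31 the 5th.
4 is in the range for the 1st.

1st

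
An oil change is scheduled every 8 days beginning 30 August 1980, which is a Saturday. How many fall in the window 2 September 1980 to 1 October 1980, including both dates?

4

Occurrences land 8·i days after 30 August 1980 for i = 0, 1, 2, …
2 September 1980 is 3 days after the start; 3 ÷ 8 = 0 remainder 3; since the remainder is 3, round up to i = 1. First occurrence in the window: #2 on 7 September 1980 (1×8 = 8 days in).
1 October 1980 is 32 days after the start; 32 ÷ 8 = 4 remainder 0. Last occurrence in the window: #5 on 1 October 1980.
Occurrences #2 through #5: 4 in total.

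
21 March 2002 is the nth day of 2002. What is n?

80

Days in months before March: 31 + 28 = 59.
Plus 21 days into March → day 80.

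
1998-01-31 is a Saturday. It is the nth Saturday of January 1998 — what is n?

5th

Day 31 falls in week ⌈31/7⌉ of the month.
Days 1–7 hold the 1st Saturday, 8–14 the 2nd, 15–21 the 3rd, 22–28 the 4th, 29–31 the 5th.
31 is in the range for the 5th.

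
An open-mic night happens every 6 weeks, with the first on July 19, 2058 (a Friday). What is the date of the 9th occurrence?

The 9th occurrence is 8 intervals after the first: 8 × 42 = 336 days after July 19, 2058.
July has 31 days — 12 days to the end of July leaves 324.
August has 31 days (293 left).
September has 30 days (263 left).
October has 31 days (232 left).
November has 30 days (202 left).
December has 31 days (171 left).
January has 31 days (140 left).
February has 28 days (112 left).
March has 31 days (81 left).
April has 30 days (51 left).
May has 31 days (20 left).
20 days into June → June 20, 2059.

June 20, 2059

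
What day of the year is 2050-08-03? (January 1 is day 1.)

Days in months before August: 31 + 28 + 31 + 30 + 31 + 30 + 31 = 212.
Plus 3 days into August → day 215.

215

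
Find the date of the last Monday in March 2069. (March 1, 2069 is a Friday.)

March 2069 begins on a Friday, so the first Monday is March 4 (3 days later).
March 2069 has 31 days. Adding weeks: 4, 11, 18, 25 — the last one ≤ 31 is the 25th.

25 March 2069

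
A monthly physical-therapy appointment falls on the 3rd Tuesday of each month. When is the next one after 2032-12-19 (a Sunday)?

December 2032 starts on a Wednesday; its first Tuesday is the 7th, so the 3rd Tuesday is the 21st — 2032-12-21.
2032-12-21 is after 2032-12-19, so that is the next one.

2032-12-21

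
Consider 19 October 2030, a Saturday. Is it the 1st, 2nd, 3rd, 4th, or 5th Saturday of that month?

3rd

Day 19 falls in week ⌈19/7⌉ of the month.
Days 1–7 hold the 1st Saturday, 8–14 the 2nd, 15–21 the 3rd, 22–28 the 4th, 29–31 the 5th.
19 is in the range for the 3rd.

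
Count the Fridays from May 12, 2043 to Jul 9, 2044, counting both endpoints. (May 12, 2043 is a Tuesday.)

61

May 12, 2043 is a Tuesday; the first Friday on or after it is May 15, 2043 (3 days later).
From May 15, 2043 to Jul 9, 2044: 230 + 191 = 421 days (rest of 2043, to Jul 9, 2044 in 2044).
421 ÷ 7 = 60 full weeks with remainder 1, so 60 more Fridays after the first → 61.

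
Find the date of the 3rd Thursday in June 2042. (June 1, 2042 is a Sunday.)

June 2042 begins on a Sunday, so the first Thursday is June 5 (4 days later).
The 3rd Thursday is 2 weeks later: 5 + 14 = 19.

June 19, 2042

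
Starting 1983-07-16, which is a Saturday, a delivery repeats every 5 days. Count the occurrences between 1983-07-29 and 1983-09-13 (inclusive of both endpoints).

9

Occurrences land 5·i days after 1983-07-16 for i = 0, 1, 2, …
1983-07-29 is 13 days after the start; 13 ÷ 5 = 2 remainder 3; since the remainder is 3, round up to i = 3. First occurrence in the window: #4 on 1983-07-31 (3×5 = 15 days in).
1983-09-13 is 59 days after the start; 59 ÷ 5 = 11 remainder 4. Last occurrence in the window: #12 on 1983-09-09.
Occurrences #4 through #12: 9 in total.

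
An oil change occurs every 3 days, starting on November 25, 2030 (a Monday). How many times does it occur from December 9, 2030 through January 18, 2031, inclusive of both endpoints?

Occurrences land 3·i days after November 25, 2030 for i = 0, 1, 2, …
December 9, 2030 is 14 days after the start; 14 ÷ 3 = 4 remainder 2; since the remainder is 2, round up to i = 5. First occurrence in the window: #6 on December 10, 2030 (5×3 = 15 days in).
January 18, 2031 is 54 days after the start; 54 ÷ 3 = 18 remainder 0. Last occurrence in the window: #19 on January 18, 2031.
Occurrences #6 through #19: 14 in total.

14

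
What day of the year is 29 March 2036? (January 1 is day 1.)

89

Days in months before March: 31 + 29 = 60.
Plus 29 days into March → day 89.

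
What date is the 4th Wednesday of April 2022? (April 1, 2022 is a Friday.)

April 27, 2022

April 2022 begins on a Friday, so the first Wednesday is April 6 (5 days later).
The 4th Wednesday is 3 weeks later: 6 + 21 = 27.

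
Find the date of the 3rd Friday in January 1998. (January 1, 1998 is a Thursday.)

January 1998 begins on a Thursday, so the first Friday is January 2 (1 day later).
The 3rd Friday is 2 weeks later: 2 + 14 = 16.

1998-01-16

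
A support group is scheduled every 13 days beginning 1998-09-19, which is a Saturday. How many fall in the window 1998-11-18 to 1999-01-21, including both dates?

5

Occurrences land 13·i days after 1998-09-19 for i = 0, 1, 2, …
1998-11-18 is 60 days after the start; 60 ÷ 13 = 4 remainder 8; since the remainder is 8, round up to i = 5. First occurrence in the window: #6 on 1998-11-23 (5×13 = 65 days in).
1999-01-21 is 124 days after the start; 124 ÷ 13 = 9 remainder 7. Last occurrence in the window: #10 on 1999-01-14.
Occurrences #6 through #10: 5 in total.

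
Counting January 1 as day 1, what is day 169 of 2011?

June 18, 2011

January has 31 days (169 − 31 = 138 remain).
February has 28 days (138 − 28 = 110 remain).
March has 31 days (110 − 31 = 79 remain).
April has 30 days (79 − 30 = 49 remain).
May has 31 days (49 − 31 = 18 remain).
18 into June → June 18.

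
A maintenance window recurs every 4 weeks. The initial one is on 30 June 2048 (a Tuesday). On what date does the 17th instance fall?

The 17th occurrence is 16 intervals after the first: 16 × 28 = 448 days after 30 June 2048.
June has 30 days — 0 days to the end of June leaves 448.
From end of June to end of 2048 is 184 days (264 left).
January has 31 days (233 left).
February has 28 days (205 left).
March has 31 days (174 left).
April has 30 days (144 left).
May has 31 days (113 left).
June has 30 days (83 left).
July has 31 days (52 left).
August has 31 days (21 left).
21 days into September → 21 September 2049.

21 September 2049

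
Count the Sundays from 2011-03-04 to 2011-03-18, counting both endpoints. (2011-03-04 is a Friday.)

2

2011-03-04 is a Friday; the first Sunday on or after it is 2011-03-06 (2 days later).
From 2011-03-06 to 2011-03-18 is 18 − 6 = 12 days.
12 ÷ 7 = 1 full weeks with remainder 5, so 1 more Sundays after the first → 2.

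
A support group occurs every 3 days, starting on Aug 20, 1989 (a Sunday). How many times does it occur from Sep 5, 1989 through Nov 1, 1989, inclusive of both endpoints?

Occurrences land 3·i days after Aug 20, 1989 for i = 0, 1, 2, …
Sep 5, 1989 is 16 days after the start; 16 ÷ 3 = 5 remainder 1; since the remainder is 1, round up to i = 6. First occurrence in the window: #7 on Sep 7, 1989 (6×3 = 18 days in).
Nov 1, 1989 is 73 days after the start; 73 ÷ 3 = 24 remainder 1. Last occurrence in the window: #25 on Oct 31, 1989.
Occurrences #7 through #25: 19 in total.

19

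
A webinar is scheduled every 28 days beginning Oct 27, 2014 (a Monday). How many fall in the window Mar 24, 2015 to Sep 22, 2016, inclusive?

19

Occurrences land 28·i days after Oct 27, 2014 for i = 0, 1, 2, …
Mar 24, 2015 is 148 days after the start; 148 ÷ 28 = 5 remainder 8; since the remainder is 8, round up to i = 6. First occurrence in the window: #7 on Apr 13, 2015 (6×28 = 168 days in).
Sep 22, 2016 is 696 days after the start; 696 ÷ 28 = 24 remainder 24. Last occurrence in the window: #25 on Aug 29, 2016.
Occurrences #7 through #25: 19 in total.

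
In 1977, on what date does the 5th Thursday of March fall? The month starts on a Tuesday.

March 31, 1977

March 1977 begins on a Tuesday, so the first Thursday is March 3 (2 days later).
The 5th Thursday is 4 weeks later: 3 + 28 = 31.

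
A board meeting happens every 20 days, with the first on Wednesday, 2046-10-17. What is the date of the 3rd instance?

The 3rd occurrence is 2 intervals after the first: 2 × 20 = 40 days after 2046-10-17.
October has 31 days — 14 days to the end of October leaves 26.
26 days into November → 2046-11-26.

2046-11-26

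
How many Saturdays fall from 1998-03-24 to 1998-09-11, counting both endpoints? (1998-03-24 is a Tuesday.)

1998-03-24 is a Tuesday; the first Saturday on or after it is 1998-03-28 (4 days later).
From 1998-03-28 to 1998-09-11: 3 + 30 + 31 + 30 + 31 + 31 + 11 = 167 days (rest of March, April, May, June, July, August, September).
167 ÷ 7 = 23 full weeks with remainder 6, so 23 more Saturdays after the first → 24.

24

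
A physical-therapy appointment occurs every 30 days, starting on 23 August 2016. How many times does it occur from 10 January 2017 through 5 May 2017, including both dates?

4

Occurrences land 30·i days after 23 August 2016 for i = 0, 1, 2, …
10 January 2017 is 140 days after the start; 140 ÷ 30 = 4 remainder 20; since the remainder is 20, round up to i = 5. First occurrence in the window: #6 on 20 January 2017 (5×30 = 150 days in).
5 May 2017 is 255 days after the start; 255 ÷ 30 = 8 remainder 15. Last occurrence in the window: #9 on 20 April 2017.
Occurrences #6 through #9: 4 in total.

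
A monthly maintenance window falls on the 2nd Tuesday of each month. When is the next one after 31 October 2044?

October 2044 starts on a Saturday; its first Tuesday is the 4th, so the 2nd Tuesday is the 11th — 11 October 2044.
That is not after 31 October 2044, so look at November 2044.
November 2044 starts on a Tuesday; its first Tuesday is the 1st, so the 2nd Tuesday is the 8th — 8 November 2044.

8 November 2044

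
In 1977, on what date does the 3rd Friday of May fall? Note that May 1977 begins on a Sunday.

May 20, 1977

May 1977 begins on a Sunday, so the first Friday is May 6 (5 days later).
The 3rd Friday is 2 weeks later: 6 + 14 = 20.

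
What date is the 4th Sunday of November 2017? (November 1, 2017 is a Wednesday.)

November 2017 begins on a Wednesday, so the first Sunday is November 5 (4 days later).
The 4th Sunday is 3 weeks later: 5 + 21 = 26.

2017-11-26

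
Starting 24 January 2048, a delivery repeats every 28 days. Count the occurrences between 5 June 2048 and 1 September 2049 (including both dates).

Occurrences land 28·i days after 24 January 2048 for i = 0, 1, 2, …
5 June 2048 is 133 days after the start; 133 ÷ 28 = 4 remainder 21; since the remainder is 21, round up to i = 5. First occurrence in the window: #6 on 12 June 2048 (5×28 = 140 days in).
1 September 2049 is 586 days after the start; 586 ÷ 28 = 20 remainder 26. Last occurrence in the window: #21 on 6 August 2049.
Occurrences #6 through #21: 16 in total.

16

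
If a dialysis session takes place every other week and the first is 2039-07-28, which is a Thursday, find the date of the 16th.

2040-02-23

The 16th occurrence is 15 intervals after the first: 15 × 14 = 210 days after 2039-07-28.
July has 31 days — 3 days to the end of July leaves 207.
August has 31 days (176 left).
September has 30 days (146 left).
October has 31 days (115 left).
November has 30 days (85 left).
December has 31 days (54 left).
January has 31 days (23 left).
23 days into February → 2040-02-23.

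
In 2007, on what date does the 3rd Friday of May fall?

May 2007 begins on a Tuesday, so the first Friday is May 4 (3 days later).
The 3rd Friday is 2 weeks later: 4 + 14 = 18.

2007-05-18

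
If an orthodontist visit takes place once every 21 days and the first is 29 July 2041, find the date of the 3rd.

The 3rd occurrence is 2 intervals after the first: 2 × 21 = 42 days after 29 July 2041.
July has 31 days — 2 days to the end of July leaves 40.
August has 31 days (9 left).
9 days into September → 9 September 2041.

9 September 2041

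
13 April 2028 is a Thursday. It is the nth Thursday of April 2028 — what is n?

2nd

Day 13 falls in week ⌈13/7⌉ of the month.
Days 1–7 hold the 1st Thursday, 8–14 the 2nd, 15–21 the 3rd, 22–28 the 4th, 29–31 the 5th.
13 is in the range for the 2nd.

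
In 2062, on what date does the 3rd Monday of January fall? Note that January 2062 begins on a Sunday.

2062-01-16

January 2062 begins on a Sunday, so the first Monday is January 2 (1 day later).
The 3rd Monday is 2 weeks later: 2 + 14 = 16.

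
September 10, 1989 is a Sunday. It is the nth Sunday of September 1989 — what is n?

2nd

Day 10 falls in week ⌈10/7⌉ of the month.
Days 1–7 hold the 1st Sunday, 8–14 the 2nd, 15–21 the 3rd, 22–28 the 4th, 29–31 the 5th.
10 is in the range for the 2nd.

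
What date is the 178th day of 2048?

Jun 26, 2048

Jan has 31 days (178 − 31 = 147 remain).
Feb has 29 days (147 − 29 = 118 remain).
Mar has 31 days (118 − 31 = 87 remain).
Apr has 30 days (87 − 30 = 57 remain).
May has 31 days (57 − 31 = 26 remain).
26 into Jun → Jun 26.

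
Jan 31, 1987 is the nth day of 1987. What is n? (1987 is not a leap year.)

Plus 31 days into Jan → day 31.

31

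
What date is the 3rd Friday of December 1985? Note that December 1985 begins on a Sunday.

20 December 1985

December 1985 begins on a Sunday, so the first Friday is December 6 (5 days later).
The 3rd Friday is 2 weeks later: 6 + 14 = 20.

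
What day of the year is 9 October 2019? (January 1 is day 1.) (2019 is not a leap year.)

Days in months before October: 31 + 28 + 31 + 30 + 31 + 30 + 31 + 31 + 30 = 273.
Plus 9 days into October → day 282.

282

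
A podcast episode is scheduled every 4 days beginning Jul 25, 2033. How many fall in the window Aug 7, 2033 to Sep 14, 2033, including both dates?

9

Occurrences land 4·i days after Jul 25, 2033 for i = 0, 1, 2, …
Aug 7, 2033 is 13 days after the start; 13 ÷ 4 = 3 remainder 1; since the remainder is 1, round up to i = 4. First occurrence in the window: #5 on Aug 10, 2033 (4×4 = 16 days in).
Sep 14, 2033 is 51 days after the start; 51 ÷ 4 = 12 remainder 3. Last occurrence in the window: #13 on Sep 11, 2033.
Occurrences #5 through #13: 9 in total.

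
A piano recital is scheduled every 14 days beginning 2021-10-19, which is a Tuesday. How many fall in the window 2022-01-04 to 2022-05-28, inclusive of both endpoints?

10

Occurrences land 14·i days after 2021-10-19 for i = 0, 1, 2, …
2022-01-04 is 77 days after the start; 77 ÷ 14 = 5 remainder 7; since the remainder is 7, round up to i = 6. First occurrence in the window: #7 on 2022-01-11 (6×14 = 84 days in).
2022-05-28 is 221 days after the start; 221 ÷ 14 = 15 remainder 11. Last occurrence in the window: #16 on 2022-05-17.
Occurrences #7 through #16: 10 in total.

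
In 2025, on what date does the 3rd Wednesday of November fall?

The first Wednesday of November 2025 is November 5.
The 3rd Wednesday is 2 weeks later: 5 + 14 = 19.

2025-11-19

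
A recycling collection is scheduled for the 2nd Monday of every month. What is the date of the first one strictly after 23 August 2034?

August 2034 starts on a Tuesday; its first Monday is the 7th, so the 2nd Monday is the 14th — 14 August 2034.
That is not after 23 August 2034, so look at September 2034.
September 2034 starts on a Friday; its first Monday is the 4th, so the 2nd Monday is the 11th — 11 September 2034.

11 September 2034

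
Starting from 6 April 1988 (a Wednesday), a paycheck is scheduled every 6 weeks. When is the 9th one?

8 March 1989

The 9th occurrence is 8 intervals after the first: 8 × 42 = 336 days after 6 April 1988.
April has 30 days — 24 days to the end of April leaves 312.
May has 31 days (281 left).
June has 30 days (251 left).
July has 31 days (220 left).
August has 31 days (189 left).
September has 30 days (159 left).
October has 31 days (128 left).
November has 30 days (98 left).
December has 31 days (67 left).
January has 31 days (36 left).
February has 28 days (8 left).
8 days into March → 8 March 1989.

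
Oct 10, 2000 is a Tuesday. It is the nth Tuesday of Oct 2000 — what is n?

2nd

Day 10 falls in week ⌈10/7⌉ of the month.
Days 1–7 hold the 1st Tuesday, 8–14 the 2nd, 15–21 the 3rd, 22–28 the 4th, 29–31 the 5th.
10 is in the range for the 2nd.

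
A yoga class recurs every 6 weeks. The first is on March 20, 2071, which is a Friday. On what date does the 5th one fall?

September 4, 2071

The 5th occurrence is 4 intervals after the first: 4 × 42 = 168 days after March 20, 2071.
March has 31 days — 11 days to the end of March leaves 157.
April has 30 days (127 left).
May has 31 days (96 left).
June has 30 days (66 left).
July has 31 days (35 left).
August has 31 days (4 left).
4 days into September → September 4, 2071.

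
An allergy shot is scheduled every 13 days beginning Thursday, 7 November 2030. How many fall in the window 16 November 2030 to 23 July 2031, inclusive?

Occurrences land 13·i days after 7 November 2030 for i = 0, 1, 2, …
16 November 2030 is 9 days after the start; 9 ÷ 13 = 0 remainder 9; since the remainder is 9, round up to i = 1. First occurrence in the window: #2 on 20 November 2030 (1×13 = 13 days in).
23 July 2031 is 258 days after the start; 258 ÷ 13 = 19 remainder 11. Last occurrence in the window: #20 on 12 July 2031.
Occurrences #2 through #20: 19 in total.

19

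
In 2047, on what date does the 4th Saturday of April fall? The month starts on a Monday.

April 27, 2047

April 2047 begins on a Monday, so the first Saturday is April 6 (5 days later).
The 4th Saturday is 3 weeks later: 6 + 21 = 27.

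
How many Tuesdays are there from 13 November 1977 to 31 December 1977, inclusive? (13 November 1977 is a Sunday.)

7

13 November 1977 is a Sunday; the first Tuesday on or after it is 15 November 1977 (2 days later).
From 15 November 1977 to 31 December 1977: 15 + 31 = 46 days (rest of November, December).
46 ÷ 7 = 6 full weeks with remainder 4, so 6 more Tuesdays after the first → 7.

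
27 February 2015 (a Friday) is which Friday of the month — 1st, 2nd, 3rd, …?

4th

Day 27 falls in week ⌈27/7⌉ of the month.
Days 1–7 hold the 1st Friday, 8–14 the 2nd, 15–21 the 3rd, 22–28 the 4th, 29–31 the 5th.
27 is in the range for the 4th.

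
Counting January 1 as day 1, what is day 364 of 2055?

30 December 2055

January has 31 days (364 − 31 = 333 remain).
February has 28 days (333 − 28 = 305 remain).
March has 31 days (305 − 31 = 274 remain).
April has 30 days (274 − 30 = 244 remain).
May has 31 days (244 − 31 = 213 remain).
June has 30 days (213 − 30 = 183 remain).
July has 31 days (183 − 31 = 152 remain).
August has 31 days (152 − 31 = 121 remain).
September has 30 days (121 − 30 = 91 remain).
October has 31 days (91 − 31 = 60 remain).
November has 30 days (60 − 30 = 30 remain).
30 into December → December 30.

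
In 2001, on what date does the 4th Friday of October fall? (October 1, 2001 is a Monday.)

26 October 2001

October 2001 begins on a Monday, so the first Friday is October 5 (4 days later).
The 4th Friday is 3 weeks later: 5 + 21 = 26.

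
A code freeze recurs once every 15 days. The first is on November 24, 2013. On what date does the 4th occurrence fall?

January 8, 2014

The 4th occurrence is 3 intervals after the first: 3 × 15 = 45 days after November 24, 2013.
November has 30 days — 6 days to the end of November leaves 39.
December has 31 days (8 left).
8 days into January → January 8, 2014.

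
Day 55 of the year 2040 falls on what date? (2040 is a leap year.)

February 24, 2040

January has 31 days (55 − 31 = 24 remain).
24 into February → February 24.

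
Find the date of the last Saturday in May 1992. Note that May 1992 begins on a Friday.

May 30, 1992

May 1992 begins on a Friday, so the first Saturday is May 2 (1 day later).
May 1992 has 31 days. Adding weeks: 2, 9, 16, 23, 30 — the last one ≤ 31 is the 30th.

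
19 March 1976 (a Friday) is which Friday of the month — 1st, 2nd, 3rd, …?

3rd

Day 19 falls in week ⌈19/7⌉ of the month.
Days 1–7 hold the 1st Friday, 8–14 the 2nd, 15–21 the 3rd, 22–28 the 4th, 29–31 the 5th.
19 is in the range for the 3rd.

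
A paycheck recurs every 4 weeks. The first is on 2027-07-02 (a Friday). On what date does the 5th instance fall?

The 5th occurrence is 4 intervals after the first: 4 × 28 = 112 days after 2027-07-02.
July has 31 days — 29 days to the end of July leaves 83.
August has 31 days (52 left).
September has 30 days (22 left).
22 days into October → 2027-10-22.

2027-10-22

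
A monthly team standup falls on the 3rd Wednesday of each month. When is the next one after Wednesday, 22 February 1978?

15 March 1978

February 1978 starts on a Wednesday; its first Wednesday is the 1st, so the 3rd Wednesday is the 15th — 15 February 1978.
That is not after 22 February 1978, so look at March 1978.
March 1978 starts on a Wednesday; its first Wednesday is the 1st, so the 3rd Wednesday is the 15th — 15 March 1978.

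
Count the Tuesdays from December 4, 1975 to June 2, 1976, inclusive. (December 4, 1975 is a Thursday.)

26

December 4, 1975 is a Thursday; the first Tuesday on or after it is December 9, 1975 (5 days later).
From December 9, 1975 to June 2, 1976: 22 + 31 + 29 + 31 + 30 + 31 + 2 = 176 days (rest of December, January, February, March, April, May, June).
176 ÷ 7 = 25 full weeks with remainder 1, so 25 more Tuesdays after the first → 26.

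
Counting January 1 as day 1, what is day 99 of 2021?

January has 31 days (99 − 31 = 68 remain).
February has 28 days (68 − 28 = 40 remain).
March has 31 days (40 − 31 = 9 remain).
9 into April → April 9.

9 April 2021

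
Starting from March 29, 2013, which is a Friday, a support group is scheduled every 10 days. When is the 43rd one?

May 23, 2014

The 43rd occurrence is 42 intervals after the first: 42 × 10 = 420 days after March 29, 2013.
March has 31 days — 2 days to the end of March leaves 418.
From end of March to end of 2013 is 275 days (143 left).
January has 31 days (112 left).
February has 28 days (84 left).
March has 31 days (53 left).
April has 30 days (23 left).
23 days into May → May 23, 2014.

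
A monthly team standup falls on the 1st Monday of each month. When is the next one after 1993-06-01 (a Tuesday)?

1993-06-07

June 1993 starts on a Tuesday, so its 1st Monday is 1993-06-07 (6 days in).
1993-06-07 is after 1993-06-01, so that is the next one.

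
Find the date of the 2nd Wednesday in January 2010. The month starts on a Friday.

January 2010 begins on a Friday, so the first Wednesday is January 6 (5 days later).
The 2nd Wednesday is 1 weeks later: 6 + 7 = 13.

January 13, 2010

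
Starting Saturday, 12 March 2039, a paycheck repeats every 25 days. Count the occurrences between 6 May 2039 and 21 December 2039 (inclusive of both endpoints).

9

Occurrences land 25·i days after 12 March 2039 for i = 0, 1, 2, …
6 May 2039 is 55 days after the start; 55 ÷ 25 = 2 remainder 5; since the remainder is 5, round up to i = 3. First occurrence in the window: #4 on 26 May 2039 (3×25 = 75 days in).
21 December 2039 is 284 days after the start; 284 ÷ 25 = 11 remainder 9. Last occurrence in the window: #12 on 12 December 2039.
Occurrences #4 through #12: 9 in total.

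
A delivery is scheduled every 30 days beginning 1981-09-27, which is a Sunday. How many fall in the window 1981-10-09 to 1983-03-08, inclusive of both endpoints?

17

Occurrences land 30·i days after 1981-09-27 for i = 0, 1, 2, …
1981-10-09 is 12 days after the start; 12 ÷ 30 = 0 remainder 12; since the remainder is 12, round up to i = 1. First occurrence in the window: #2 on 1981-10-27 (1×30 = 30 days in).
1983-03-08 is 527 days after the start; 527 ÷ 30 = 17 remainder 17. Last occurrence in the window: #18 on 1983-02-19.
Occurrences #2 through #18: 17 in total.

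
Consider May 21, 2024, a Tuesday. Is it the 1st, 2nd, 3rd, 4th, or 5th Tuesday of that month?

3rd

Day 21 falls in week ⌈21/7⌉ of the month.
Days 1–7 hold the 1st Tuesday, 8–14 the 2nd, 15–21 the 3rd, 22–28 the 4th, 29–31 the 5th.
21 is in the range for the 3rd.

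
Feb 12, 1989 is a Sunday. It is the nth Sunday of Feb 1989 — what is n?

Day 12 falls in week ⌈12/7⌉ of the month.
Days 1–7 hold the 1st Sunday, 8–14 the 2nd, 15–21 the 3rd, 22–28 the 4th, 29–31 the 5th.
12 is in the range for the 2nd.

2nd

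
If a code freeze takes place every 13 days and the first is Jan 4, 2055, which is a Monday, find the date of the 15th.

The 15th occurrence is 14 intervals after the first: 14 × 13 = 182 days after Jan 4, 2055.
Jan has 31 days — 27 days to the end of Jan leaves 155.
Feb has 28 days (127 left).
Mar has 31 days (96 left).
Apr has 30 days (66 left).
May has 31 days (35 left).
Jun has 30 days (5 left).
5 days into Jul → Jul 5, 2055.

Jul 5, 2055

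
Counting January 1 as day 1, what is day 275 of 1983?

January has 31 days (275 − 31 = 244 remain).
February has 28 days (244 − 28 = 216 remain).
March has 31 days (216 − 31 = 185 remain).
April has 30 days (185 − 30 = 155 remain).
May has 31 days (155 − 31 = 124 remain).
June has 30 days (124 − 30 = 94 remain).
July has 31 days (94 − 31 = 63 remain).
August has 31 days (63 − 31 = 32 remain).
September has 30 days (32 − 30 = 2 remain).
2 into October → October 2.

2 October 1983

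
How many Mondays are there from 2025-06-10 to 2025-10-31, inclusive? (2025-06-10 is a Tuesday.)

20

2025-06-10 is a Tuesday; the first Monday on or after it is 2025-06-16 (6 days later).
From 2025-06-16 to 2025-10-31: 14 + 31 + 31 + 30 + 31 = 137 days (rest of June, July, August, September, October).
137 ÷ 7 = 19 full weeks with remainder 4, so 19 more Mondays after the first → 20.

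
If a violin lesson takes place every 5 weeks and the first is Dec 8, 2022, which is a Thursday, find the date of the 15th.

The 15th occurrence is 14 intervals after the first: 14 × 35 = 490 days after Dec 8, 2022.
Dec has 31 days — 23 days to the end of Dec leaves 467.
2023 has 365 days (102 left).
Jan has 31 days (71 left).
Feb has 29 days (42 left).
Mar has 31 days (11 left).
11 days into Apr → Apr 11, 2024.

Apr 11, 2024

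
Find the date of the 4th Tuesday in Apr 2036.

Apr 2036 begins on a Tuesday, so the first Tuesday is Apr 1.
The 4th Tuesday is 3 weeks later: 1 + 21 = 22.

Apr 22, 2036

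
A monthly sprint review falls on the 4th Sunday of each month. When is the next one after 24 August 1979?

26 August 1979

August 1979 starts on a Wednesday; its first Sunday is the 5th, so the 4th Sunday is the 26th — 26 August 1979.
26 August 1979 is after 24 August 1979, so that is the next one.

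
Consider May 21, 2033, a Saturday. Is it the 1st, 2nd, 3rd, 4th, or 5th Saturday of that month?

3rd

Day 21 falls in week ⌈21/7⌉ of the month.
Days 1–7 hold the 1st Saturday, 8–14 the 2nd, 15–21 the 3rd, 22–28 the 4th, 29–31 the 5th.
21 is in the range for the 3rd.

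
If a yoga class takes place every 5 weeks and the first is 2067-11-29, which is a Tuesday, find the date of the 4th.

2068-03-13

The 4th occurrence is 3 intervals after the first: 3 × 35 = 105 days after 2067-11-29.
November has 30 days — 1 day to the end of November leaves 104.
December has 31 days (73 left).
January has 31 days (42 left).
February has 29 days (13 left).
13 days into March → 2068-03-13.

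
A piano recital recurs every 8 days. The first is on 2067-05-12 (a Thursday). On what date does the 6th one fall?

The 6th occurrence is 5 intervals after the first: 5 × 8 = 40 days after 2067-05-12.
May has 31 days — 19 days to the end of May leaves 21.
21 days into June → 2067-06-21.

2067-06-21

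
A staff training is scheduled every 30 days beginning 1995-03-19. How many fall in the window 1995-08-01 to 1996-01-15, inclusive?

6

Occurrences land 30·i days after 1995-03-19 for i = 0, 1, 2, …
1995-08-01 is 135 days after the start; 135 ÷ 30 = 4 remainder 15; since the remainder is 15, round up to i = 5. First occurrence in the window: #6 on 1995-08-16 (5×30 = 150 days in).
1996-01-15 is 302 days after the start; 302 ÷ 30 = 10 remainder 2. Last occurrence in the window: #11 on 1996-01-13.
Occurrences #6 through #11: 6 in total.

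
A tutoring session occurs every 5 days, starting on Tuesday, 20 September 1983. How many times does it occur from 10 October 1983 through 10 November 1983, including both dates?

Occurrences land 5·i days after 20 September 1983 for i = 0, 1, 2, …
10 October 1983 is 20 days after the start; 20 ÷ 5 = 4 remainder 0. First occurrence in the window: #5 on 10 October 1983 (4×5 = 20 days in).
10 November 1983 is 51 days after the start; 51 ÷ 5 = 10 remainder 1. Last occurrence in the window: #11 on 9 November 1983.
Occurrences #5 through #11: 7 in total.

7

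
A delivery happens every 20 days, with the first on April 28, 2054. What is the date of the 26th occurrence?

September 10, 2055

The 26th occurrence is 25 intervals after the first: 25 × 20 = 500 days after April 28, 2054.
April has 30 days — 2 days to the end of April leaves 498.
From end of April to end of 2054 is 245 days (253 left).
January has 31 days (222 left).
February has 28 days (194 left).
March has 31 days (163 left).
April has 30 days (133 left).
May has 31 days (102 left).
June has 30 days (72 left).
July has 31 days (41 left).
August has 31 days (10 left).
10 days into September → September 10, 2055.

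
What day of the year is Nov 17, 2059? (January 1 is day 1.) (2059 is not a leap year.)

Days in months before Nov: 31 + 28 + 31 + 30 + 31 + 30 + 31 + 31 + 30 + 31 = 304.
Plus 17 days into Nov → day 321.

321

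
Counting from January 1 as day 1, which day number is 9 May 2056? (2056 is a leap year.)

130

Days in months before May: 31 + 29 + 31 + 30 = 121.
Plus 9 days into May → day 130.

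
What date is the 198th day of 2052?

January has 31 days (198 − 31 = 167 remain).
February has 29 days (167 − 29 = 138 remain).
March has 31 days (138 − 31 = 107 remain).
April has 30 days (107 − 30 = 77 remain).
May has 31 days (77 − 31 = 46 remain).
June has 30 days (46 − 30 = 16 remain).
16 into July → July 16.

16 July 2052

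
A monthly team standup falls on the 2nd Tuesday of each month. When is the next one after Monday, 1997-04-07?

April 1997 starts on a Tuesday; its first Tuesday is the 1st, so the 2nd Tuesday is the 8th — 1997-04-08.
1997-04-08 is after 1997-04-07, so that is the next one.

1997-04-08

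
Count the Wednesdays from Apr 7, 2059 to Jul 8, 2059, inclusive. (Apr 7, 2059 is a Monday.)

Apr 7, 2059 is a Monday; the first Wednesday on or after it is Apr 9, 2059 (2 days later).
From Apr 9, 2059 to Jul 8, 2059: 21 + 31 + 30 + 8 = 90 days (rest of Apr, May, Jun, Jul).
90 ÷ 7 = 12 full weeks with remainder 6, so 12 more Wednesdays after the first → 13.

13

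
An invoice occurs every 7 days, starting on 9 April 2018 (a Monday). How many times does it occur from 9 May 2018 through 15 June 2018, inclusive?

Occurrences land 7·i days after 9 April 2018 for i = 0, 1, 2, …
9 May 2018 is 30 days after the start; 30 ÷ 7 = 4 remainder 2; since the remainder is 2, round up to i = 5. First occurrence in the window: #6 on 14 May 2018 (5×7 = 35 days in).
15 June 2018 is 67 days after the start; 67 ÷ 7 = 9 remainder 4. Last occurrence in the window: #10 on 11 June 2018.
Occurrences #6 through #10: 5 in total.

5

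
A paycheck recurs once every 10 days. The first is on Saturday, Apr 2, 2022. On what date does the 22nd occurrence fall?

The 22nd occurrence is 21 intervals after the first: 21 × 10 = 210 days after Apr 2, 2022.
Apr has 30 days — 28 days to the end of Apr leaves 182.
May has 31 days (151 left).
Jun has 30 days (121 left).
Jul has 31 days (90 left).
Aug has 31 days (59 left).
Sep has 30 days (29 left).
29 days into Oct → Oct 29, 2022.

Oct 29, 2022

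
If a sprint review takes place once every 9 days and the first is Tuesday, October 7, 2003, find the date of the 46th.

The 46th occurrence is 45 intervals after the first: 45 × 9 = 405 days after October 7, 2003.
October has 31 days — 24 days to the end of October leaves 381.
November has 30 days (351 left).
December has 31 days (320 left).
January has 31 days (289 left).
February has 29 days (260 left).
March has 31 days (229 left).
April has 30 days (199 left).
May has 31 days (168 left).
June has 30 days (138 left).
July has 31 days (107 left).
August has 31 days (76 left).
September has 30 days (46 left).
October has 31 days (15 left).
15 days into November → November 15, 2004.

November 15, 2004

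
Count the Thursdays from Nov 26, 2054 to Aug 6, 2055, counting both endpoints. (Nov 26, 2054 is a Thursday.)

Nov 26, 2054 is a Thursday; the first Thursday on or after it is Nov 26, 2054.
From Nov 26, 2054 to Aug 6, 2055: 4 + 31 + 31 + 28 + 31 + 30 + 31 + 30 + 31 + 6 = 253 days (rest of Nov, Dec, Jan, Feb, Mar, Apr, May, Jun, Jul, Aug).
253 ÷ 7 = 36 full weeks with remainder 1, so 36 more Thursdays after the first → 37.

37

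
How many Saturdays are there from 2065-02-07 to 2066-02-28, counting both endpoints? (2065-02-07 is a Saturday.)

56

2065-02-07 is a Saturday; the first Saturday on or after it is 2065-02-07.
From 2065-02-07 to 2066-02-28: 327 + 59 = 386 days (rest of 2065, to 2066-02-28 in 2066).
386 ÷ 7 = 55 full weeks with remainder 1, so 55 more Saturdays after the first → 56.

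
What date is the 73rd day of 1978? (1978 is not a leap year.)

March 14, 1978

January has 31 days (73 − 31 = 42 remain).
February has 28 days (42 − 28 = 14 remain).
14 into March → March 14.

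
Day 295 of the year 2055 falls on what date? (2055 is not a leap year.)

Oct 22, 2055

Jan has 31 days (295 − 31 = 264 remain).
Feb has 28 days (264 − 28 = 236 remain).
Mar has 31 days (236 − 31 = 205 remain).
Apr has 30 days (205 − 30 = 175 remain).
May has 31 days (175 − 31 = 144 remain).
Jun has 30 days (144 − 30 = 114 remain).
Jul has 31 days (114 − 31 = 83 remain).
Aug has 31 days (83 − 31 = 52 remain).
Sep has 30 days (52 − 30 = 22 remain).
22 into Oct → Oct 22.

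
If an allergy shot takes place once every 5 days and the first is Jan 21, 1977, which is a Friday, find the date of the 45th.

The 45th occurrence is 44 intervals after the first: 44 × 5 = 220 days after Jan 21, 1977.
Jan has 31 days — 10 days to the end of Jan leaves 210.
Feb has 28 days (182 left).
Mar has 31 days (151 left).
Apr has 30 days (121 left).
May has 31 days (90 left).
Jun has 30 days (60 left).
Jul has 31 days (29 left).
29 days into Aug → Aug 29, 1977.

Aug 29, 1977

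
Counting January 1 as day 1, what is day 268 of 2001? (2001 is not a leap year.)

Jan has 31 days (268 − 31 = 237 remain).
Feb has 28 days (237 − 28 = 209 remain).
Mar has 31 days (209 − 31 = 178 remain).
Apr has 30 days (178 − 30 = 148 remain).
May has 31 days (148 − 31 = 117 remain).
Jun has 30 days (117 − 30 = 87 remain).
Jul has 31 days (87 − 31 = 56 remain).
Aug has 31 days (56 − 31 = 25 remain).
25 into Sep → Sep 25.

Sep 25, 2001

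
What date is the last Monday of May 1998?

May 1998 begins on a Friday, so the first Monday is May 4 (3 days later).
May 1998 has 31 days. Adding weeks: 4, 11, 18, 25 — the last one ≤ 31 is the 25th.

1998-05-25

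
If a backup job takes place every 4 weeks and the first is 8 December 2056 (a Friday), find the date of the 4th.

2 March 2057

The 4th occurrence is 3 intervals after the first: 3 × 28 = 84 days after 8 December 2056.
December has 31 days — 23 days to the end of December leaves 61.
January has 31 days (30 left).
February has 28 days (2 left).
2 days into March → 2 March 2057.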